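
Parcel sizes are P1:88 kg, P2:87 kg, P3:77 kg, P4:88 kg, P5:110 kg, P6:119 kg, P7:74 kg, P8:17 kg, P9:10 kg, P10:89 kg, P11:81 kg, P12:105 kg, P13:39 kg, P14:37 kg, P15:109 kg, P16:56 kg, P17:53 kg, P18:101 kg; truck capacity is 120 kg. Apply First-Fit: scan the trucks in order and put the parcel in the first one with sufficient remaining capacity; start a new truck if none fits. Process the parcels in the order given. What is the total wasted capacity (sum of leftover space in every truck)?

P1 (88 kg) → truck 1 (remaining 32 kg)
P2 (87 kg) → truck 2 (remaining 33 kg)
P3 (77 kg) → truck 3 (remaining 43 kg)
P4 (88 kg) → truck 4 (remaining 32 kg)
P5 (110 kg) → truck 5 (remaining 10 kg)
P6 (119 kg) → truck 6 (remaining 1 kg)
P7 (74 kg) → truck 7 (remaining 46 kg)
P8 (17 kg) → truck 1 (remaining 15 kg)
P9 (10 kg) → truck 1 (remaining 5 kg)
P10 (89 kg) → truck 8 (remaining 31 kg)
P11 (81 kg) → truck 9 (remaining 39 kg)
P12 (105 kg) → truck 10 (remaining 15 kg)
P13 (39 kg) → truck 3 (remaining 4 kg)
P14 (37 kg) → truck 7 (remaining 9 kg)
P15 (109 kg) → truck 11 (remaining 11 kg)
P16 (56 kg) → truck 12 (remaining 64 kg)
P17 (53 kg) → truck 12 (remaining 11 kg)
P18 (101 kg) → truck 13 (remaining 19 kg)
13 trucks × 120 kg = 1560 kg; used 1340 kg; unused 220 kg.

220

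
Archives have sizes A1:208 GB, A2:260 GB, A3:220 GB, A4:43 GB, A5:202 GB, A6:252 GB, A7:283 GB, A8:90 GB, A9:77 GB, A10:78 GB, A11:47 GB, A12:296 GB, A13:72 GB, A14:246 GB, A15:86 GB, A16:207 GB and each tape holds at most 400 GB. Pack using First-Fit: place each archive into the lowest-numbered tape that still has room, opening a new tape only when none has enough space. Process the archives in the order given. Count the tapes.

9

tape 1: place A1 (208 GB), 192 GB left
tape 2: place A2 (260 GB), 140 GB left
tape 3: place A3 (220 GB), 180 GB left
tape 1: place A4 (43 GB), 149 GB left
tape 4: place A5 (202 GB), 198 GB left
tape 5: place A6 (252 GB), 148 GB left
tape 6: place A7 (283 GB), 117 GB left
tape 1: place A8 (90 GB), 59 GB left
tape 2: place A9 (77 GB), 63 GB left
tape 3: place A10 (78 GB), 102 GB left
tape 1: place A11 (47 GB), 12 GB left
tape 7: place A12 (296 GB), 104 GB left
tape 3: place A13 (72 GB), 30 GB left
tape 8: place A14 (246 GB), 154 GB left
tape 4: place A15 (86 GB), 112 GB left
tape 9: place A16 (207 GB), 193 GB left
Final tapes: [208,43,90,47] [260,77] [220,78,72] [202,86] [252] [283] [296] [246] [207].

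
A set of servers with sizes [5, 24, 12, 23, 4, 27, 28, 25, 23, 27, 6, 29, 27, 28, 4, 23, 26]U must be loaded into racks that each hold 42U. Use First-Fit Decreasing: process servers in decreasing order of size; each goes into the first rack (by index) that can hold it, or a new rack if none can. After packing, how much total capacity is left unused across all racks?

163

Sorted descending: 29, 28, 28, 27, 27, 27, 26, 25, 24, 23, 23, 23, 12, 6, 5, 4, 4.
29U → rack 1 (remaining 13U)
28U → rack 2 (remaining 14U)
28U → rack 3 (remaining 14U)
27U → rack 4 (remaining 15U)
27U → rack 5 (remaining 15U)
27U → rack 6 (remaining 15U)
26U → rack 7 (remaining 16U)
25U → rack 8 (remaining 17U)
24U → rack 9 (remaining 18U)
23U → rack 10 (remaining 19U)
23U → rack 11 (remaining 19U)
23U → rack 12 (remaining 19U)
12U → rack 1 (remaining 1U)
6U → rack 2 (remaining 8U)
5U → rack 2 (remaining 3U)
4U → rack 3 (remaining 10U)
4U → rack 3 (remaining 6U)
12 racks × 42U = 504U; used 341U; unused 163U.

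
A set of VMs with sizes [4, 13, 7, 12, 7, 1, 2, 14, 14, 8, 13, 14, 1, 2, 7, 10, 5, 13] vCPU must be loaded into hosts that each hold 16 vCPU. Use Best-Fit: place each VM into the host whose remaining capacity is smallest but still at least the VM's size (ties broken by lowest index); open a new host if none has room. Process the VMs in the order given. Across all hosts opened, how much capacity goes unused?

host 1: place 4 vCPU, 12 vCPU left
host 2: place 13 vCPU, 3 vCPU left
host 1: place 7 vCPU, 5 vCPU left
host 3: place 12 vCPU, 4 vCPU left
host 4: place 7 vCPU, 9 vCPU left
host 2: place 1 vCPU, 2 vCPU left
host 2: place 2 vCPU, 0 vCPU left
host 5: place 14 vCPU, 2 vCPU left
host 6: place 14 vCPU, 2 vCPU left
host 4: place 8 vCPU, 1 vCPU left
host 7: place 13 vCPU, 3 vCPU left
host 8: place 14 vCPU, 2 vCPU left
host 4: place 1 vCPU, 0 vCPU left
host 5: place 2 vCPU, 0 vCPU left
host 9: place 7 vCPU, 9 vCPU left
host 10: place 10 vCPU, 6 vCPU left
host 1: place 5 vCPU, 0 vCPU left
host 11: place 13 vCPU, 3 vCPU left
11 hosts × 16 vCPU = 176 vCPU; used 147 vCPU; unused 29 vCPU.

29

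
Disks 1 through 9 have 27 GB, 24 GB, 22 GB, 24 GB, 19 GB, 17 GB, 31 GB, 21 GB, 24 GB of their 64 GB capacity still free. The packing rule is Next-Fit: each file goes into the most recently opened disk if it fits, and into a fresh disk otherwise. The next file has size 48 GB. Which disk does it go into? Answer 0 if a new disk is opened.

Next-Fit only looks at disk 9, which has 24 GB free.
48 GB does not fit, so a new disk is opened.

0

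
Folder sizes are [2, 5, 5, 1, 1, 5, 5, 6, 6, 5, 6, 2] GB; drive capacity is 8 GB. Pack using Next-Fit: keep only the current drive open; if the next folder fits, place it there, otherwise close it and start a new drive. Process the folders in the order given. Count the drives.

drive 1: place 2 GB, 6 GB left
drive 1: place 5 GB, 1 GB left
drive 2: place 5 GB, 3 GB left
drive 2: place 1 GB, 2 GB left
drive 2: place 1 GB, 1 GB left
drive 3: place 5 GB, 3 GB left
drive 4: place 5 GB, 3 GB left
drive 5: place 6 GB, 2 GB left
drive 6: place 6 GB, 2 GB left
drive 7: place 5 GB, 3 GB left
drive 8: place 6 GB, 2 GB left
drive 8: place 2 GB, 0 GB left

8 drives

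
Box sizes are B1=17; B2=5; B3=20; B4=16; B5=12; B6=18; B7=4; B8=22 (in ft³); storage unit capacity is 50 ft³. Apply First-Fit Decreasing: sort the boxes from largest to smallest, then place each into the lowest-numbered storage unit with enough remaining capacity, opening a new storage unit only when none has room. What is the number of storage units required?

3

Sorted descending: 22, 20, 18, 17, 16, 12, 5, 4.
22 ft³ → storage unit 1 (remaining 28 ft³)
20 ft³ → storage unit 1 (remaining 8 ft³)
18 ft³ → storage unit 2 (remaining 32 ft³)
17 ft³ → storage unit 2 (remaining 15 ft³)
16 ft³ → storage unit 3 (remaining 34 ft³)
12 ft³ → storage unit 2 (remaining 3 ft³)
5 ft³ → storage unit 1 (remaining 3 ft³)
4 ft³ → storage unit 3 (remaining 30 ft³)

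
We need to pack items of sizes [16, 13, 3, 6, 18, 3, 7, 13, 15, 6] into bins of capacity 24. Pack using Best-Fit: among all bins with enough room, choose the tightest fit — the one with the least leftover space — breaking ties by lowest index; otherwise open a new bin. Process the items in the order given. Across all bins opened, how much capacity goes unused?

20

bin 1: place 16, 8 left
bin 2: place 13, 11 left
bin 1: place 3, 5 left
bin 2: place 6, 5 left
bin 3: place 18, 6 left
bin 1: place 3, 2 left
bin 4: place 7, 17 left
bin 4: place 13, 4 left
bin 5: place 15, 9 left
bin 3: place 6, 0 left
5 bins × 24 = 120; used 100; unused 20.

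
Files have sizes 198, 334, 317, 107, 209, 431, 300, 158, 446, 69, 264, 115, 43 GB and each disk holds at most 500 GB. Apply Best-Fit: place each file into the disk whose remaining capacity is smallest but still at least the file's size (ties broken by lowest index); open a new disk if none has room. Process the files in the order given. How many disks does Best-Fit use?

7

disk 1: place 198 GB, 302 GB left
disk 2: place 334 GB, 166 GB left
disk 3: place 317 GB, 183 GB left
disk 2: place 107 GB, 59 GB left
disk 1: place 209 GB, 93 GB left
disk 4: place 431 GB, 69 GB left
disk 5: place 300 GB, 200 GB left
disk 3: place 158 GB, 25 GB left
disk 6: place 446 GB, 54 GB left
disk 4: place 69 GB, 0 GB left
disk 7: place 264 GB, 236 GB left
disk 5: place 115 GB, 85 GB left
disk 6: place 43 GB, 11 GB left
Final disks: [198,209] [334,107] [317,158] [431,69] [300,115] [446,43] [264].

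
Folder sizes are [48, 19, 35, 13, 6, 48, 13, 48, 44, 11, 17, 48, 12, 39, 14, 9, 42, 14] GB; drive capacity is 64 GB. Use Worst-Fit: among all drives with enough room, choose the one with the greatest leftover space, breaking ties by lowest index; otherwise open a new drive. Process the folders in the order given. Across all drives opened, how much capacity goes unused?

Put 48 GB in drive 1; 16 GB remain.
Put 19 GB in drive 2; 45 GB remain.
Put 35 GB in drive 2; 10 GB remain.
Put 13 GB in drive 1; 3 GB remain.
Put 6 GB in drive 2; 4 GB remain.
Put 48 GB in drive 3; 16 GB remain.
Put 13 GB in drive 3; 3 GB remain.
Put 48 GB in drive 4; 16 GB remain.
Put 44 GB in drive 5; 20 GB remain.
Put 11 GB in drive 5; 9 GB remain.
Put 17 GB in drive 6; 47 GB remain.
Put 48 GB in drive 7; 16 GB remain.
Put 12 GB in drive 6; 35 GB remain.
Put 39 GB in drive 8; 25 GB remain.
Put 14 GB in drive 6; 21 GB remain.
Put 9 GB in drive 8; 16 GB remain.
Put 42 GB in drive 9; 22 GB remain.
Put 14 GB in drive 9; 8 GB remain.
9 drives × 64 GB = 576 GB; used 480 GB; unused 96 GB.

96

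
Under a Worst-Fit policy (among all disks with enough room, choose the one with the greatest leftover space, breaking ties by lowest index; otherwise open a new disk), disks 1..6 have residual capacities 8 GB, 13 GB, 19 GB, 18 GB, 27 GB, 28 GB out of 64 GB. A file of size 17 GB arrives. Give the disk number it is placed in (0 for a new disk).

Disks with room: disk 3 (19 GB), disk 4 (18 GB), disk 5 (27 GB), disk 6 (28 GB).
Most room is disk 6 with 28 GB free.

6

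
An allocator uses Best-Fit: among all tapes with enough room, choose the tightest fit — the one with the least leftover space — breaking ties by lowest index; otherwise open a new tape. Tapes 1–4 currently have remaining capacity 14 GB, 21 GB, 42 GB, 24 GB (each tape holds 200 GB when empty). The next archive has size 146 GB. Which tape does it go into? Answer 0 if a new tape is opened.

0

No tape has ≥ 146 GB free, so a new tape is opened.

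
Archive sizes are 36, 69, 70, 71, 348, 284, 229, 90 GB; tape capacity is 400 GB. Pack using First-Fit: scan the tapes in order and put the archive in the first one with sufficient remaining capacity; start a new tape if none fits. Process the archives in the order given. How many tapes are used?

Put 36 GB in tape 1; 364 GB remain.
Put 69 GB in tape 1; 295 GB remain.
Put 70 GB in tape 1; 225 GB remain.
Put 71 GB in tape 1; 154 GB remain.
Put 348 GB in tape 2; 52 GB remain.
Put 284 GB in tape 3; 116 GB remain.
Put 229 GB in tape 4; 171 GB remain.
Put 90 GB in tape 1; 64 GB remain.

4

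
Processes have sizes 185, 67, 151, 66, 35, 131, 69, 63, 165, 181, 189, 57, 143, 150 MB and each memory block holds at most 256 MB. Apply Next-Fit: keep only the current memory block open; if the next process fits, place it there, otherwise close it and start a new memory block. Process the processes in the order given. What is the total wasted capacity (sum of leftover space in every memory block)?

396

Put 185 MB in memory block 1; 71 MB remain.
Put 67 MB in memory block 1; 4 MB remain.
Put 151 MB in memory block 2; 105 MB remain.
Put 66 MB in memory block 2; 39 MB remain.
Put 35 MB in memory block 2; 4 MB remain.
Put 131 MB in memory block 3; 125 MB remain.
Put 69 MB in memory block 3; 56 MB remain.
Put 63 MB in memory block 4; 193 MB remain.
Put 165 MB in memory block 4; 28 MB remain.
Put 181 MB in memory block 5; 75 MB remain.
Put 189 MB in memory block 6; 67 MB remain.
Put 57 MB in memory block 6; 10 MB remain.
Put 143 MB in memory block 7; 113 MB remain.
Put 150 MB in memory block 8; 106 MB remain.
8 memory blocks × 256 MB = 2048 MB; used 1652 MB; unused 396 MB.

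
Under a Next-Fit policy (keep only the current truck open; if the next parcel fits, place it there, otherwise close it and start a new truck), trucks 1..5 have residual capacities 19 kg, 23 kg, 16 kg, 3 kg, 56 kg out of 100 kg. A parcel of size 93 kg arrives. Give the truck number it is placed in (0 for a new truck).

Next-Fit only looks at truck 5, which has 56 kg free.
93 kg does not fit, so a new truck is opened.

0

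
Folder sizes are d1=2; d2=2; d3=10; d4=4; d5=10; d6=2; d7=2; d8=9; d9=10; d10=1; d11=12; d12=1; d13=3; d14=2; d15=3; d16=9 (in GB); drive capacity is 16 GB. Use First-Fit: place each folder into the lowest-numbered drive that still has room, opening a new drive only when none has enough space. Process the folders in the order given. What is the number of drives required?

6

d1 (2 GB) → drive 1 (remaining 14 GB)
d2 (2 GB) → drive 1 (remaining 12 GB)
d3 (10 GB) → drive 1 (remaining 2 GB)
d4 (4 GB) → drive 2 (remaining 12 GB)
d5 (10 GB) → drive 2 (remaining 2 GB)
d6 (2 GB) → drive 1 (remaining 0 GB)
d7 (2 GB) → drive 2 (remaining 0 GB)
d8 (9 GB) → drive 3 (remaining 7 GB)
d9 (10 GB) → drive 4 (remaining 6 GB)
d10 (1 GB) → drive 3 (remaining 6 GB)
d11 (12 GB) → drive 5 (remaining 4 GB)
d12 (1 GB) → drive 3 (remaining 5 GB)
d13 (3 GB) → drive 3 (remaining 2 GB)
d14 (2 GB) → drive 3 (remaining 0 GB)
d15 (3 GB) → drive 4 (remaining 3 GB)
d16 (9 GB) → drive 6 (remaining 7 GB)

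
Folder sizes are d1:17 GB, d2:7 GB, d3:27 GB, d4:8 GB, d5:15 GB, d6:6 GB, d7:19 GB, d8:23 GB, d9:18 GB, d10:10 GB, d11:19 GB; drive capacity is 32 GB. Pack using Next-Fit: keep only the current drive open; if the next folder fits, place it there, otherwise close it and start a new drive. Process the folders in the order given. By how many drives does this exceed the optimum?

Next-Fit: [17,7] [27] [8,15,6] [19] [23] [18,10] [19] → 7 drives.
Total size 169 GB; any packing needs at least ⌈169/32⌉ = 6 drives.
An optimal packing achieves that bound: [27] [23,8] [19,10] [19,7,6] [18] [17,15] → 6 drives.
Excess: 7 − 6 = 1.

1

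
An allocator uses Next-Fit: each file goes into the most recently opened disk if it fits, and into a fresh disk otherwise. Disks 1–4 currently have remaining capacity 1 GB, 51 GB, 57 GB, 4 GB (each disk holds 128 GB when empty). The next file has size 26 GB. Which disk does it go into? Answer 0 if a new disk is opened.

0

Next-Fit only looks at disk 4, which has 4 GB free.
26 GB does not fit, so a new disk is opened.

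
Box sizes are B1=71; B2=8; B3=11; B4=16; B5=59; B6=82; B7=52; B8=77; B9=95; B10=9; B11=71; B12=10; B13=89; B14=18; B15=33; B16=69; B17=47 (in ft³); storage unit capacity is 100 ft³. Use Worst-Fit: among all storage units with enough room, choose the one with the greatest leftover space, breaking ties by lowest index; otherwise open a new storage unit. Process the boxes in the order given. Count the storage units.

storage unit 1: place B1 (71 ft³), 29 ft³ left
storage unit 1: place B2 (8 ft³), 21 ft³ left
storage unit 1: place B3 (11 ft³), 10 ft³ left
storage unit 2: place B4 (16 ft³), 84 ft³ left
storage unit 2: place B5 (59 ft³), 25 ft³ left
storage unit 3: place B6 (82 ft³), 18 ft³ left
storage unit 4: place B7 (52 ft³), 48 ft³ left
storage unit 5: place B8 (77 ft³), 23 ft³ left
storage unit 6: place B9 (95 ft³), 5 ft³ left
storage unit 4: place B10 (9 ft³), 39 ft³ left
storage unit 7: place B11 (71 ft³), 29 ft³ left
storage unit 4: place B12 (10 ft³), 29 ft³ left
storage unit 8: place B13 (89 ft³), 11 ft³ left
storage unit 4: place B14 (18 ft³), 11 ft³ left
storage unit 9: place B15 (33 ft³), 67 ft³ left
storage unit 10: place B16 (69 ft³), 31 ft³ left
storage unit 9: place B17 (47 ft³), 20 ft³ left
Final storage units: [71,8,11] [16,59] [82] [52,9,10,18] [77] [95] [71] [89] [33,47] [69].

10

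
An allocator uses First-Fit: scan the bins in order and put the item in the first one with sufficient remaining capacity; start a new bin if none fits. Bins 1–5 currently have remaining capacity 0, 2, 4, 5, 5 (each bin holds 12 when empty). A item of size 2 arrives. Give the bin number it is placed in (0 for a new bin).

Bins with room: bin 2 (2), bin 3 (4), bin 4 (5), bin 5 (5).
The first with room is bin 2.

2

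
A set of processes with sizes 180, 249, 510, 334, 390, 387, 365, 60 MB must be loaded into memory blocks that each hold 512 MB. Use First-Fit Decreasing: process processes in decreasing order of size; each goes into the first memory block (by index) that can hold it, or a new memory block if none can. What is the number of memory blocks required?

6

Sorted descending: 510, 390, 387, 365, 334, 249, 180, 60.
510 MB → memory block 1 (remaining 2 MB)
390 MB → memory block 2 (remaining 122 MB)
387 MB → memory block 3 (remaining 125 MB)
365 MB → memory block 4 (remaining 147 MB)
334 MB → memory block 5 (remaining 178 MB)
249 MB → memory block 6 (remaining 263 MB)
180 MB → memory block 6 (remaining 83 MB)
60 MB → memory block 2 (remaining 62 MB)
Final memory blocks: [510] [390,60] [387] [365] [334] [249,180].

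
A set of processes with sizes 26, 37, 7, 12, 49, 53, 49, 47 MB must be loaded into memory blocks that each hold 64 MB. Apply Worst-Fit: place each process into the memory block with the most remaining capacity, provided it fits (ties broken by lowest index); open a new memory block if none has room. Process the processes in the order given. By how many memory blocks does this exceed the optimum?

Worst-Fit: [26,37] [7,12] [49] [53] [49] [47] → 6 memory blocks.
Total size 280 MB; any packing needs at least ⌈280/64⌉ = 5 memory blocks.
An optimal packing achieves that bound: [53,7] [49,12] [49] [47] [37,26] → 5 memory blocks.
Excess: 6 − 5 = 1.

1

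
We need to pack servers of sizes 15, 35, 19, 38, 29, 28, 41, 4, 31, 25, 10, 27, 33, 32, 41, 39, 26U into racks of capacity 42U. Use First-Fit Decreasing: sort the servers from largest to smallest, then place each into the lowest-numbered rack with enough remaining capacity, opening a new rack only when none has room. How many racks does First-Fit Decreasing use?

Sorted descending: 41, 41, 39, 38, 35, 33, 32, 31, 29, 28, 27, 26, 25, 19, 15, 10, 4.
Put 41U in rack 1; 1U remain.
Put 41U in rack 2; 1U remain.
Put 39U in rack 3; 3U remain.
Put 38U in rack 4; 4U remain.
Put 35U in rack 5; 7U remain.
Put 33U in rack 6; 9U remain.
Put 32U in rack 7; 10U remain.
Put 31U in rack 8; 11U remain.
Put 29U in rack 9; 13U remain.
Put 28U in rack 10; 14U remain.
Put 27U in rack 11; 15U remain.
Put 26U in rack 12; 16U remain.
Put 25U in rack 13; 17U remain.
Put 19U in rack 14; 23U remain.
Put 15U in rack 11; 0U remain.
Put 10U in rack 7; 0U remain.
Put 4U in rack 4; 0U remain.
Final racks: [41] [41] [39] [38,4] [35] [33] [32,10] [31] [29] [28] [27,15] [26] [25] [19].

14 racks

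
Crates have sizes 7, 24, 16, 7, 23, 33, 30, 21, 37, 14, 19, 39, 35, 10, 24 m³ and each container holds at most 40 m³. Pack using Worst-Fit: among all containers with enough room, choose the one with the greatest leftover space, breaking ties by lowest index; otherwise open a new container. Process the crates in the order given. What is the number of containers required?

container 1: place 7 m³, 33 m³ left
container 1: place 24 m³, 9 m³ left
container 2: place 16 m³, 24 m³ left
container 2: place 7 m³, 17 m³ left
container 3: place 23 m³, 17 m³ left
container 4: place 33 m³, 7 m³ left
container 5: place 30 m³, 10 m³ left
container 6: place 21 m³, 19 m³ left
container 7: place 37 m³, 3 m³ left
container 6: place 14 m³, 5 m³ left
container 8: place 19 m³, 21 m³ left
container 9: place 39 m³, 1 m³ left
container 10: place 35 m³, 5 m³ left
container 8: place 10 m³, 11 m³ left
container 11: place 24 m³, 16 m³ left

11 containers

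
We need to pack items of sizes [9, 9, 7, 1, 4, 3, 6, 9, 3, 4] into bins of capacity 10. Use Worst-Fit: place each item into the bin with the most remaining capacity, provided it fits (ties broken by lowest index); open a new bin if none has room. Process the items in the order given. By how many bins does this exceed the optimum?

1

Worst-Fit: [9] [9] [7,1] [4,3] [6,3] [9] [4] → 7 bins.
Total size 55; any packing needs at least ⌈55/10⌉ = 6 bins.
An optimal packing achieves that bound: [9,1] [9] [9] [7,3] [6,4] [4,3] → 6 bins.
Excess: 7 − 6 = 1.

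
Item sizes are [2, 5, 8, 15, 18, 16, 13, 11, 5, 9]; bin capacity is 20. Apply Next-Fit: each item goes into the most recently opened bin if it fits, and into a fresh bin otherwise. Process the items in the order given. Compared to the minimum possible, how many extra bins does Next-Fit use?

1

Next-Fit: [2,5,8] [15] [18] [16] [13] [11,5] [9] → 7 bins.
Total size 102; any packing needs at least ⌈102/20⌉ = 6 bins.
An optimal packing achieves that bound: [18,2] [16] [15,5] [13,5] [11,9] [8] → 6 bins.
Excess: 7 − 6 = 1.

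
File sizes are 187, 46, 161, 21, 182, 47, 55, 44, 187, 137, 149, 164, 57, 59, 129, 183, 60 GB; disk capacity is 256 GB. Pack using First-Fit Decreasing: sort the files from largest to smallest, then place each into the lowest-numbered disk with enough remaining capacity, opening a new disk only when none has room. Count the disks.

9

Sorted descending: 187, 187, 183, 182, 164, 161, 149, 137, 129, 60, 59, 57, 55, 47, 46, 44, 21.
Put 187 GB in disk 1; 69 GB remain.
Put 187 GB in disk 2; 69 GB remain.
Put 183 GB in disk 3; 73 GB remain.
Put 182 GB in disk 4; 74 GB remain.
Put 164 GB in disk 5; 92 GB remain.
Put 161 GB in disk 6; 95 GB remain.
Put 149 GB in disk 7; 107 GB remain.
Put 137 GB in disk 8; 119 GB remain.
Put 129 GB in disk 9; 127 GB remain.
Put 60 GB in disk 1; 9 GB remain.
Put 59 GB in disk 2; 10 GB remain.
Put 57 GB in disk 3; 16 GB remain.
Put 55 GB in disk 4; 19 GB remain.
Put 47 GB in disk 5; 45 GB remain.
Put 46 GB in disk 6; 49 GB remain.
Put 44 GB in disk 5; 1 GB remain.
Put 21 GB in disk 6; 28 GB remain.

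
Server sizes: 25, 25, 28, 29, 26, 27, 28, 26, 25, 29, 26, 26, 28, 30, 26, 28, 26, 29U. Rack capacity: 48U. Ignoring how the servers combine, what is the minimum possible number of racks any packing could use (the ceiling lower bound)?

Total size = 25 + 25 + 28 + 29 + 26 + 27 + 28 + 26 + 25 + 29 + 26 + 26 + 28 + 30 + 26 + 28 + 26 + 29 = 487U.
⌈487 / 48⌉ = 11.

11 racks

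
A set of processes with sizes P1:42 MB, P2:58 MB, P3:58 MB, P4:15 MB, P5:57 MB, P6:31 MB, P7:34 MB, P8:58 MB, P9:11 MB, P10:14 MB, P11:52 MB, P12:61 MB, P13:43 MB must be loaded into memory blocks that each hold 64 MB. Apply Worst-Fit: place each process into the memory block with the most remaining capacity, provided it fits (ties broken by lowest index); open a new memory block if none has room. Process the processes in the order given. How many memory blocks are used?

P1 (42 MB) → memory block 1 (remaining 22 MB)
P2 (58 MB) → memory block 2 (remaining 6 MB)
P3 (58 MB) → memory block 3 (remaining 6 MB)
P4 (15 MB) → memory block 1 (remaining 7 MB)
P5 (57 MB) → memory block 4 (remaining 7 MB)
P6 (31 MB) → memory block 5 (remaining 33 MB)
P7 (34 MB) → memory block 6 (remaining 30 MB)
P8 (58 MB) → memory block 7 (remaining 6 MB)
P9 (11 MB) → memory block 5 (remaining 22 MB)
P10 (14 MB) → memory block 6 (remaining 16 MB)
P11 (52 MB) → memory block 8 (remaining 12 MB)
P12 (61 MB) → memory block 9 (remaining 3 MB)
P13 (43 MB) → memory block 10 (remaining 21 MB)

10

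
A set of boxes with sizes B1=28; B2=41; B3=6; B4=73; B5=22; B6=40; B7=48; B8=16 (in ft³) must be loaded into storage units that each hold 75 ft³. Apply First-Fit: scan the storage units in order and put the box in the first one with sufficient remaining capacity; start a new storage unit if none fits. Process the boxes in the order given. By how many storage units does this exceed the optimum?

First-Fit: [28,41,6] [73] [22,40] [48,16] → 4 storage units.
Total size 274 ft³; any packing needs at least ⌈274/75⌉ = 4 storage units.
So 4 is already optimal.

0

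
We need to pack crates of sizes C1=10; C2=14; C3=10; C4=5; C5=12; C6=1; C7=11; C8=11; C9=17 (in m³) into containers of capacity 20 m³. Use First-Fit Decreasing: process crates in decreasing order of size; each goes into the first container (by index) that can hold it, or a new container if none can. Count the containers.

Sorted descending: 17, 14, 12, 11, 11, 10, 10, 5, 1.
17 m³ → container 1 (remaining 3 m³)
14 m³ → container 2 (remaining 6 m³)
12 m³ → container 3 (remaining 8 m³)
11 m³ → container 4 (remaining 9 m³)
11 m³ → container 5 (remaining 9 m³)
10 m³ → container 6 (remaining 10 m³)
10 m³ → container 6 (remaining 0 m³)
5 m³ → container 2 (remaining 1 m³)
1 m³ → container 1 (remaining 2 m³)
Final containers: [17,1] [14,5] [12] [11] [11] [10,10].

6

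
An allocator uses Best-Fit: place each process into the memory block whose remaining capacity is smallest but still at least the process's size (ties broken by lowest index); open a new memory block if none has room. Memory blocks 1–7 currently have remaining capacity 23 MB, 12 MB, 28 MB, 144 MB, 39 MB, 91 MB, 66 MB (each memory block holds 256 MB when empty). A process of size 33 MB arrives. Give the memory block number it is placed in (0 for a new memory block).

5

Memory blocks with room: memory block 4 (144 MB), memory block 5 (39 MB), memory block 6 (91 MB), memory block 7 (66 MB).
Tightest fit is memory block 5 with 39 MB free.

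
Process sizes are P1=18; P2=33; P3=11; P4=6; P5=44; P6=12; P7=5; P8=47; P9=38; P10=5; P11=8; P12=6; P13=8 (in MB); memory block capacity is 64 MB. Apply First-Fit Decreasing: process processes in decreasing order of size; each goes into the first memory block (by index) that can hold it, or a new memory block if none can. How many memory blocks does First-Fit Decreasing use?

Sorted descending: 47, 44, 38, 33, 18, 12, 11, 8, 8, 6, 6, 5, 5.
Put 47 MB in memory block 1; 17 MB remain.
Put 44 MB in memory block 2; 20 MB remain.
Put 38 MB in memory block 3; 26 MB remain.
Put 33 MB in memory block 4; 31 MB remain.
Put 18 MB in memory block 2; 2 MB remain.
Put 12 MB in memory block 1; 5 MB remain.
Put 11 MB in memory block 3; 15 MB remain.
Put 8 MB in memory block 3; 7 MB remain.
Put 8 MB in memory block 4; 23 MB remain.
Put 6 MB in memory block 3; 1 MB remain.
Put 6 MB in memory block 4; 17 MB remain.
Put 5 MB in memory block 1; 0 MB remain.
Put 5 MB in memory block 4; 12 MB remain.
Final memory blocks: [47,12,5] [44,18] [38,11,8,6] [33,8,6,5].

4 memory blocks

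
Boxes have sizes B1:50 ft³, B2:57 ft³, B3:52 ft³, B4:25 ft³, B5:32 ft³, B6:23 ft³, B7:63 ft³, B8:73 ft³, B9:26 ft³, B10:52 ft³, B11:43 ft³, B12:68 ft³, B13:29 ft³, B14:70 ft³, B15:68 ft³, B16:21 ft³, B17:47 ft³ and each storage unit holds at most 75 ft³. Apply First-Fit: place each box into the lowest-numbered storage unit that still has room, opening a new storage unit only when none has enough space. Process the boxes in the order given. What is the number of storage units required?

12

B1 (50 ft³) → storage unit 1 (remaining 25 ft³)
B2 (57 ft³) → storage unit 2 (remaining 18 ft³)
B3 (52 ft³) → storage unit 3 (remaining 23 ft³)
B4 (25 ft³) → storage unit 1 (remaining 0 ft³)
B5 (32 ft³) → storage unit 4 (remaining 43 ft³)
B6 (23 ft³) → storage unit 3 (remaining 0 ft³)
B7 (63 ft³) → storage unit 5 (remaining 12 ft³)
B8 (73 ft³) → storage unit 6 (remaining 2 ft³)
B9 (26 ft³) → storage unit 4 (remaining 17 ft³)
B10 (52 ft³) → storage unit 7 (remaining 23 ft³)
B11 (43 ft³) → storage unit 8 (remaining 32 ft³)
B12 (68 ft³) → storage unit 9 (remaining 7 ft³)
B13 (29 ft³) → storage unit 8 (remaining 3 ft³)
B14 (70 ft³) → storage unit 10 (remaining 5 ft³)
B15 (68 ft³) → storage unit 11 (remaining 7 ft³)
B16 (21 ft³) → storage unit 7 (remaining 2 ft³)
B17 (47 ft³) → storage unit 12 (remaining 28 ft³)
Final storage units: [50,25] [57] [52,23] [32,26] [63] [73] [52,21] [43,29] [68] [70] [68] [47].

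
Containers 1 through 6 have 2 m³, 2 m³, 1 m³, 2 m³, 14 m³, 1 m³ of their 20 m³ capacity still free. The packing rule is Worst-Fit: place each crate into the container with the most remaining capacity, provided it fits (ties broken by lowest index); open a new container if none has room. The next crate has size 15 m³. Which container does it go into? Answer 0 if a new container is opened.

No container has ≥ 15 m³ free, so a new container is opened.

0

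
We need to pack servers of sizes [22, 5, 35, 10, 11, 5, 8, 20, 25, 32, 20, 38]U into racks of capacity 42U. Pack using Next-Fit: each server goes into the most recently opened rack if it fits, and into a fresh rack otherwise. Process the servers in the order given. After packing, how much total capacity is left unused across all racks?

Put 22U in rack 1; 20U remain.
Put 5U in rack 1; 15U remain.
Put 35U in rack 2; 7U remain.
Put 10U in rack 3; 32U remain.
Put 11U in rack 3; 21U remain.
Put 5U in rack 3; 16U remain.
Put 8U in rack 3; 8U remain.
Put 20U in rack 4; 22U remain.
Put 25U in rack 5; 17U remain.
Put 32U in rack 6; 10U remain.
Put 20U in rack 7; 22U remain.
Put 38U in rack 8; 4U remain.
8 racks × 42U = 336U; used 231U; unused 105U.

105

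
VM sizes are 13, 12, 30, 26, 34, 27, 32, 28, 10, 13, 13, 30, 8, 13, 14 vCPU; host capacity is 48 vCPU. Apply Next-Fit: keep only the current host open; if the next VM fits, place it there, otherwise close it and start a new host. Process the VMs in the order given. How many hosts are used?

13 vCPU → host 1 (remaining 35 vCPU)
12 vCPU → host 1 (remaining 23 vCPU)
30 vCPU → host 2 (remaining 18 vCPU)
26 vCPU → host 3 (remaining 22 vCPU)
34 vCPU → host 4 (remaining 14 vCPU)
27 vCPU → host 5 (remaining 21 vCPU)
32 vCPU → host 6 (remaining 16 vCPU)
28 vCPU → host 7 (remaining 20 vCPU)
10 vCPU → host 7 (remaining 10 vCPU)
13 vCPU → host 8 (remaining 35 vCPU)
13 vCPU → host 8 (remaining 22 vCPU)
30 vCPU → host 9 (remaining 18 vCPU)
8 vCPU → host 9 (remaining 10 vCPU)
13 vCPU → host 10 (remaining 35 vCPU)
14 vCPU → host 10 (remaining 21 vCPU)
Final hosts: [13,12] [30] [26] [34] [27] [32] [28,10] [13,13] [30,8] [13,14].

10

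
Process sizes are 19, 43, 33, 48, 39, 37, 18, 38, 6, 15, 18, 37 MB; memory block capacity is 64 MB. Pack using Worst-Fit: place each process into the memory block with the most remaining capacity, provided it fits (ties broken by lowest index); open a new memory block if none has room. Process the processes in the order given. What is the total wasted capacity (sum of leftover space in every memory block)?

19 MB → memory block 1 (remaining 45 MB)
43 MB → memory block 1 (remaining 2 MB)
33 MB → memory block 2 (remaining 31 MB)
48 MB → memory block 3 (remaining 16 MB)
39 MB → memory block 4 (remaining 25 MB)
37 MB → memory block 5 (remaining 27 MB)
18 MB → memory block 2 (remaining 13 MB)
38 MB → memory block 6 (remaining 26 MB)
6 MB → memory block 5 (remaining 21 MB)
15 MB → memory block 6 (remaining 11 MB)
18 MB → memory block 4 (remaining 7 MB)
37 MB → memory block 7 (remaining 27 MB)
7 memory blocks × 64 MB = 448 MB; used 351 MB; unused 97 MB.

97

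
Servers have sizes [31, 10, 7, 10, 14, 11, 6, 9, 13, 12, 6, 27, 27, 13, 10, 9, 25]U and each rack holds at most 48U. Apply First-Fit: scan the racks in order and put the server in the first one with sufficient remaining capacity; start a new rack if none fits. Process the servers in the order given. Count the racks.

6

rack 1: place 31U, 17U left
rack 1: place 10U, 7U left
rack 1: place 7U, 0U left
rack 2: place 10U, 38U left
rack 2: place 14U, 24U left
rack 2: place 11U, 13U left
rack 2: place 6U, 7U left
rack 3: place 9U, 39U left
rack 3: place 13U, 26U left
rack 3: place 12U, 14U left
rack 2: place 6U, 1U left
rack 4: place 27U, 21U left
rack 5: place 27U, 21U left
rack 3: place 13U, 1U left
rack 4: place 10U, 11U left
rack 4: place 9U, 2U left
rack 6: place 25U, 23U left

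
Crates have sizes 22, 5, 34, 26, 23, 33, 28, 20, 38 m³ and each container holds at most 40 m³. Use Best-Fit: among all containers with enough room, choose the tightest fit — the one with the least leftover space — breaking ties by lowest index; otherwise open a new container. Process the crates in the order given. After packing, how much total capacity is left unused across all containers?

91

22 m³ → container 1 (remaining 18 m³)
5 m³ → container 1 (remaining 13 m³)
34 m³ → container 2 (remaining 6 m³)
26 m³ → container 3 (remaining 14 m³)
23 m³ → container 4 (remaining 17 m³)
33 m³ → container 5 (remaining 7 m³)
28 m³ → container 6 (remaining 12 m³)
20 m³ → container 7 (remaining 20 m³)
38 m³ → container 8 (remaining 2 m³)
8 containers × 40 m³ = 320 m³; used 229 m³; unused 91 m³.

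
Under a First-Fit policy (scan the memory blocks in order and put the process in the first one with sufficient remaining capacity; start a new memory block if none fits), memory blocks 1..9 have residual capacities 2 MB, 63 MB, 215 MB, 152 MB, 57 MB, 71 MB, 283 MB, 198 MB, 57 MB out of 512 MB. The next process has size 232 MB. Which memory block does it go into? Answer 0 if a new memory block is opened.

7

Memory blocks with room: memory block 7 (283 MB).
The first with room is memory block 7.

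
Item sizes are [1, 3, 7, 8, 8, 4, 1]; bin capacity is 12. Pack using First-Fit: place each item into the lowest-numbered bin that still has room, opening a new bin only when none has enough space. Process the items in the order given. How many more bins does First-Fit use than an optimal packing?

0

First-Fit: [1,3,7,1] [8,4] [8] → 3 bins.
Total size 32; any packing needs at least ⌈32/12⌉ = 3 bins.
So 3 is already optimal.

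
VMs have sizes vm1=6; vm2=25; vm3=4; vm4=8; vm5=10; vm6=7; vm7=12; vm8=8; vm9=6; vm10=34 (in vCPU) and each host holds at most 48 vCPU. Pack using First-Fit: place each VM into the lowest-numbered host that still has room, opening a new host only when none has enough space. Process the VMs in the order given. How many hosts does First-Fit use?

Put vm1 (6 vCPU) in host 1; 42 vCPU remain.
Put vm2 (25 vCPU) in host 1; 17 vCPU remain.
Put vm3 (4 vCPU) in host 1; 13 vCPU remain.
Put vm4 (8 vCPU) in host 1; 5 vCPU remain.
Put vm5 (10 vCPU) in host 2; 38 vCPU remain.
Put vm6 (7 vCPU) in host 2; 31 vCPU remain.
Put vm7 (12 vCPU) in host 2; 19 vCPU remain.
Put vm8 (8 vCPU) in host 2; 11 vCPU remain.
Put vm9 (6 vCPU) in host 2; 5 vCPU remain.
Put vm10 (34 vCPU) in host 3; 14 vCPU remain.

3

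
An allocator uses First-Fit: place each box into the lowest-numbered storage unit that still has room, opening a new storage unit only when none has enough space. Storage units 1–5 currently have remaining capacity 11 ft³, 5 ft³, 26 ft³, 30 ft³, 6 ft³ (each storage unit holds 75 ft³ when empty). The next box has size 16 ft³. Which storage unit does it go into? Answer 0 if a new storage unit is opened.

3

Storage units with room: storage unit 3 (26 ft³), storage unit 4 (30 ft³).
The first with room is storage unit 3.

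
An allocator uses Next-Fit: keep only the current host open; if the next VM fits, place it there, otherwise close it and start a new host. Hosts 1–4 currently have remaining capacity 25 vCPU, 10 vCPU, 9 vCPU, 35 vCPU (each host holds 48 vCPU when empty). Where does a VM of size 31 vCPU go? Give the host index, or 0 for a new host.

Next-Fit only looks at host 4, which has 35 vCPU free.
31 vCPU fits there.

4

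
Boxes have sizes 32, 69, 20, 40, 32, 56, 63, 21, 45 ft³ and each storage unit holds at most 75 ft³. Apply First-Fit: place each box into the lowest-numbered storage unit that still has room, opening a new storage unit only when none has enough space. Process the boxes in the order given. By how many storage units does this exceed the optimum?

First-Fit: [32,20,21] [69] [40,32] [56] [63] [45] → 6 storage units.
Total size 378 ft³; any packing needs at least ⌈378/75⌉ = 6 storage units.
So 6 is already optimal.

0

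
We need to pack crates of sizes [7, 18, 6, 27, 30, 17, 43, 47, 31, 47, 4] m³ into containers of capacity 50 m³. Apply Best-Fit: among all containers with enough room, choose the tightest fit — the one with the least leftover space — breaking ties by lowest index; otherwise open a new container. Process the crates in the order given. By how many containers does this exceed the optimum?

Best-Fit: [7,18,6,17] [27] [30] [43,4] [47] [31] [47] → 7 containers.
Total size 277 m³; any packing needs at least ⌈277/50⌉ = 6 containers.
An optimal packing achieves that bound: [47] [47] [43,7] [31,18] [30,17] [27,6,4] → 6 containers.
Excess: 7 − 6 = 1.

1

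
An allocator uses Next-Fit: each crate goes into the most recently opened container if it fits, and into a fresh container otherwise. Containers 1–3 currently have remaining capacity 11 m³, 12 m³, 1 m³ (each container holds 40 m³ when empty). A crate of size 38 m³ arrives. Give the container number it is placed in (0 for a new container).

Next-Fit only looks at container 3, which has 1 m³ free.
38 m³ does not fit, so a new container is opened.

0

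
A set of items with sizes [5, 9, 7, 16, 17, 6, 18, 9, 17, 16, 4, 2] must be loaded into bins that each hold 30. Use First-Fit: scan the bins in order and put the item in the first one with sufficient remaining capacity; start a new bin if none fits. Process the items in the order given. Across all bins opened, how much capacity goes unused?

54

bin 1: place 5, 25 left
bin 1: place 9, 16 left
bin 1: place 7, 9 left
bin 2: place 16, 14 left
bin 3: place 17, 13 left
bin 1: place 6, 3 left
bin 4: place 18, 12 left
bin 2: place 9, 5 left
bin 5: place 17, 13 left
bin 6: place 16, 14 left
bin 2: place 4, 1 left
bin 1: place 2, 1 left
6 bins × 30 = 180; used 126; unused 54.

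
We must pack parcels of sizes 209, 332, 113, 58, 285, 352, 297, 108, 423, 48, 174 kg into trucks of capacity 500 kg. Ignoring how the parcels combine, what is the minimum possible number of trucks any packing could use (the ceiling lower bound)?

5

Total size = 209 + 332 + 113 + 58 + 285 + 352 + 297 + 108 + 423 + 48 + 174 = 2399 kg.
⌈2399 / 500⌉ = 5.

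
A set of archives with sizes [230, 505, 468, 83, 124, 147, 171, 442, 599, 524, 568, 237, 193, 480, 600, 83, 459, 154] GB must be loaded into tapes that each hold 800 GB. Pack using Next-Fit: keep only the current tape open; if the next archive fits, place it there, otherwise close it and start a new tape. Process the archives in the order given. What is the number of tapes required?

tape 1: place 230 GB, 570 GB left
tape 1: place 505 GB, 65 GB left
tape 2: place 468 GB, 332 GB left
tape 2: place 83 GB, 249 GB left
tape 2: place 124 GB, 125 GB left
tape 3: place 147 GB, 653 GB left
tape 3: place 171 GB, 482 GB left
tape 3: place 442 GB, 40 GB left
tape 4: place 599 GB, 201 GB left
tape 5: place 524 GB, 276 GB left
tape 6: place 568 GB, 232 GB left
tape 7: place 237 GB, 563 GB left
tape 7: place 193 GB, 370 GB left
tape 8: place 480 GB, 320 GB left
tape 9: place 600 GB, 200 GB left
tape 9: place 83 GB, 117 GB left
tape 10: place 459 GB, 341 GB left
tape 10: place 154 GB, 187 GB left

10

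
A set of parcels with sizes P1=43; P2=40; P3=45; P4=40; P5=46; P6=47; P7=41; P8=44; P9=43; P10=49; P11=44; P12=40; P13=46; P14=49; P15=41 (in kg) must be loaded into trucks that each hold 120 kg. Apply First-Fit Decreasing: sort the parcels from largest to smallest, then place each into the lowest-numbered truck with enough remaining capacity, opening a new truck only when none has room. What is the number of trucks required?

7

Sorted descending: 49, 49, 47, 46, 46, 45, 44, 44, 43, 43, 41, 41, 40, 40, 40.
truck 1: place 49 kg, 71 kg left
truck 1: place 49 kg, 22 kg left
truck 2: place 47 kg, 73 kg left
truck 2: place 46 kg, 27 kg left
truck 3: place 46 kg, 74 kg left
truck 3: place 45 kg, 29 kg left
truck 4: place 44 kg, 76 kg left
truck 4: place 44 kg, 32 kg left
truck 5: place 43 kg, 77 kg left
truck 5: place 43 kg, 34 kg left
truck 6: place 41 kg, 79 kg left
truck 6: place 41 kg, 38 kg left
truck 7: place 40 kg, 80 kg left
truck 7: place 40 kg, 40 kg left
truck 7: place 40 kg, 0 kg left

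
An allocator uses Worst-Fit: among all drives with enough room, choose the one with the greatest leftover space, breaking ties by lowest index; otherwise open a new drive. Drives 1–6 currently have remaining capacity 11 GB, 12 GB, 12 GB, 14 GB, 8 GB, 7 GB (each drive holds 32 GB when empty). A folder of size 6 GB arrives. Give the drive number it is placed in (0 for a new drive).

Drives with room: drive 1 (11 GB), drive 2 (12 GB), drive 3 (12 GB), drive 4 (14 GB), drive 5 (8 GB), drive 6 (7 GB).
Most room is drive 4 with 14 GB free.

4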